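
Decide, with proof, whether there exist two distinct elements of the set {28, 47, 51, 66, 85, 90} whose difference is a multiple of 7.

No such pair exists.

Reduce each element modulo 7: 28↦0, 47↦5, 51↦2, 66↦3, 85↦1, 90↦6.
These 6 residues are pairwise different, hence no difference of two elements is divisible by 7.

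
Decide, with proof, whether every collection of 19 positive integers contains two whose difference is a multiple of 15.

Partition the integers by their residue mod 15; there are 15 classes.
Since 19 > 15, two of the 19 integers must share a residue class by the pigeonhole principle; call them a and b.
Then a ≡ b (mod 15), i.e. 15 ∣ (a − b).

True.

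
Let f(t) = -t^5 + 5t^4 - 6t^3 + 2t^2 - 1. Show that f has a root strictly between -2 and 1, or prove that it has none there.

Such a root exists.

f(-2) = 167 and f(1) = -1, which have opposite signs.
Since f is a polynomial it is continuous on [-2, 1].
By the Intermediate Value Theorem, f takes the value 0 somewhere in the open interval.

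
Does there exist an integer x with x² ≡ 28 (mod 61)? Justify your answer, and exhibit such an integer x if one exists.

61 is prime, so by Euler's criterion 28 is a square mod 61 iff 28^((61−1)/2) = 28^30 ≡ 1 (mod 61).
Squaring successively (mod 61): 28^2 = 784 ≡ 52; 28^4 ≡ 52² = 2704 ≡ 20; 28^8 ≡ 20² = 400 ≡ 34; 28^16 ≡ 34² = 1156 ≡ 58.
Since 30 = 16 + 8 + 4 + 2, 28^30 ≡ 58 · 34 · 20 · 52; multiplying out mod 61: 58·34 = 1972 ≡ 20, then 20·20 = 400 ≡ 34, then 34·52 = 1768 ≡ 60. Thus 28^30 ≡ 60 ≡ −1 (mod 61).
The value −1 means 28 is a non-residue modulo 61, so x² ≡ 28 (mod 61) is impossible.

No, no such integer exists.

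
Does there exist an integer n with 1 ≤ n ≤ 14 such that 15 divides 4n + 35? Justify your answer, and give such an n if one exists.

n = 10

Scanning upward from n = 1 gives 39, 43, 47, 51, 55, 59, 63, 67, 71, none divisible by 15. n = 10 works, since 4·10 + 35 = 75 = 5·15.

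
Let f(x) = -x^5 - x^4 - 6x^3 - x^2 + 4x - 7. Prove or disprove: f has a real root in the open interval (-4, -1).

Such a root exists.

f(-4) = 1113 and f(-1) = -6, which have opposite signs.
Since f is a polynomial it is continuous on [-4, -1].
By the Intermediate Value Theorem f must vanish at some point of (-4, -1).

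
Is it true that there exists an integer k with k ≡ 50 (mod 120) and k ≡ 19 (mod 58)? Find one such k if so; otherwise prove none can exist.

No such integer exists.

Reduce both congruences modulo 2, which divides 120 and 58: they say k ≡ 50 (mod 2) and k ≡ 19 (mod 2).
However 50 ≡ 0 and 19 ≡ 1 (mod 2), and 0 ≠ 1.
So no integer satisfies both congruences.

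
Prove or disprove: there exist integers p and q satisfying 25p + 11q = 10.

Since gcd(25, 11) = 1, every integer is an integer combination of 25 and 11.
Dividing repeatedly: 25 = 2·11 + 3, 11 = 3·3 + 2, 3 = 1·2 + 1, 2 = 2·1 + 0.
Unwinding: 1 = 3 − 1·2 = 3 − (11 − 3·3) = −11 + 4·3 = −11 + 4·(25 − 2·11) = 4·25 − 9·11, i.e. 25·4 + 11·(-9) = 1.
Times 10: 25·40 + 11·(-90) = 10, so (40, -90) solves it.
Subtracting 3·11 from p and adding 3·25 to q gives the tidier solution (7, -15).
Check: 25·7 + 11·(-15) = 175 − 165 = 10. ✓

p = 7, q = -15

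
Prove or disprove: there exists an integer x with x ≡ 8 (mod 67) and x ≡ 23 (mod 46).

x = 1817

Since 67 and 46 share no common factor, CRT says the pair of congruences has a solution (unique mod 3082).
Write x = 8 + 67t and require 8 + 67t ≡ 23 (mod 46), i.e. 67t ≡ 15 (mod 46).
67 ≡ 21 (mod 46), so this reads 21t ≡ 15 (mod 46). Since 21·11 = 231 = 5·46 + 1, the inverse of 21 mod 46 is 11.
Therefore t ≡ 11·15 = 165 ≡ 27 (mod 46).
With t = 27: x = 8 + 67·27 = 1817.
Verify: 1817 = 27·67 + 8 and 1817 = 39·46 + 23. ✓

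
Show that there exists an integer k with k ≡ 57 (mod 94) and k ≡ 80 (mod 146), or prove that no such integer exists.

Both moduli are multiples of 2 = gcd(94, 146), so any solution would satisfy k ≡ 57 and k ≡ 80 modulo 2 simultaneously.
These are incompatible: 57 − 80 = -23 is not divisible by 2.
Hence the system has no solution.

No such integer exists.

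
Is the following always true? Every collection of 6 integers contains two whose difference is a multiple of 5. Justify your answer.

Yes, this is always true.

Partition the integers by their residue mod 5; there are 5 classes.
Since 6 > 5, two of the 6 integers must share a residue class by the pigeonhole principle; call them a and b.
Their difference a − b is then a multiple of 5.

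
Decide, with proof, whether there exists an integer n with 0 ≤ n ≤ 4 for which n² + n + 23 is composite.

n = 1

At n = 1: 1² + 1 + 23 = 25 = 5·5, which is composite.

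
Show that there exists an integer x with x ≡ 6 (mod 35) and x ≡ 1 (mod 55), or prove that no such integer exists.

x = 111

Here gcd(35, 55) = 5, and both 6 and 1 leave remainder 1 mod 5, so the system is consistent.
List candidates x ≡ 6 (mod 35): 6, 41, 76, 111. Modulo 55 these are 6, 41, 21, 1; 111 gives 1 as required.
Verify: 111 = 3·35 + 6 and 111 = 2·55 + 1. ✓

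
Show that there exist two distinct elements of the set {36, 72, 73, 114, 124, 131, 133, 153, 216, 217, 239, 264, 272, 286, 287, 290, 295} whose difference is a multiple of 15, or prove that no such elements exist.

Yes: 36 and 216.

Reduce each element mod 15: 36↦6, 72↦12, 73↦13, 114↦9, 124↦4, 131↦11, 133↦13, 153↦3, 216↦6, 217↦7, 239↦14, 264↦9, 272↦2, 286↦1, 287↦2, 290↦5, 295↦10. The residue 6 repeats (at 36 and 216), and 216 − 36 = 180 = 12·15.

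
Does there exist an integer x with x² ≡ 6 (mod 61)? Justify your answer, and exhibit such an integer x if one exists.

Apply Euler's criterion with the prime 61: 6 is a quadratic residue iff 6^30 ≡ 1 (mod 61), and a non-residue iff it is ≡ −1.
Squaring successively (mod 61): 6^2 = 36 ≡ 36; 6^4 ≡ 36² = 1296 ≡ 15; 6^8 ≡ 15² = 225 ≡ 42; 6^16 ≡ 42² = 1764 ≡ 56.
Since 30 = 16 + 8 + 4 + 2, 6^30 ≡ 56 · 42 · 15 · 36; multiplying out mod 61: 56·42 = 2352 ≡ 34, then 34·15 = 510 ≡ 22, then 22·36 = 792 ≡ 60. Thus 6^30 ≡ 60 ≡ −1 (mod 61).
By Euler's criterion 6 is a quadratic non-residue mod 61: no x satisfies x² ≡ 6 (mod 61).

There is no such integer.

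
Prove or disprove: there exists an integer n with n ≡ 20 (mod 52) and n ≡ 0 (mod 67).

n = 2412

Since 52 and 67 share no common factor, CRT says the pair of congruences has a solution (unique mod 3484).
Any solution of the first congruence is n = 20 + 52t; substituting into the second, 52t ≡ 0 − 20 ≡ 47 (mod 67).
Note 52·58 = 3016 ≡ 1 (mod 67) (as 3016 − 1 = 45·67), so 52⁻¹ ≡ 58.
Multiplying by 58: t ≡ 58·47 = 2726 ≡ 46 (mod 67).
With t = 46: n = 20 + 52·46 = 2412.
Indeed 2412 ≡ 20 (mod 52) and 2412 ≡ 0 (mod 67).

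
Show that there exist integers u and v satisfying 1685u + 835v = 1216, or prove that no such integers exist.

Any value of 1685u + 835v is a multiple of gcd(1685, 835) = 5.
But 1216 is not a multiple of 5 (it leaves remainder 1).
Hence no integers u, v satisfy the equation.

No such integers exist.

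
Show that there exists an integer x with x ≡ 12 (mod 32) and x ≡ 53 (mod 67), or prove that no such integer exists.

x = 1996

Since 32 and 67 share no common factor, CRT says the pair of congruences has a solution (unique mod 2144).
Write x = 12 + 32t and require 12 + 32t ≡ 53 (mod 67), i.e. 32t ≡ 41 (mod 67).
Since 32·44 = 1408 = 21·67 + 1, the inverse of 32 mod 67 is 44.
Therefore t ≡ 44·41 = 1804 ≡ 62 (mod 67).
With t = 62: x = 12 + 32·62 = 1996.
Verify: 1996 = 62·32 + 12 and 1996 = 29·67 + 53. ✓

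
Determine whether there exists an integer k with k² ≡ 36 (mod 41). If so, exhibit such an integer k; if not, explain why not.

Take k = 35. Then 35² = 1225 = 29·41 + 36, so 35² ≡ 36 (mod 41).

k = 35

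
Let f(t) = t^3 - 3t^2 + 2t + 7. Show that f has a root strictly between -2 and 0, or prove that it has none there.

f(-2) = -17 and f(0) = 7, which have opposite signs.
As a polynomial, f is continuous on every closed interval.
By the Intermediate Value Theorem, f takes the value 0 somewhere in the open interval.

Yes, f has a root in the interval.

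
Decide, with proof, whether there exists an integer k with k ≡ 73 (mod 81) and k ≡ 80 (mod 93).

Both moduli are multiples of 3 = gcd(81, 93), so any solution would satisfy k ≡ 73 and k ≡ 80 modulo 3 simultaneously.
These are incompatible: 73 − 80 = -7 is not divisible by 3.
So no integer satisfies both congruences.

No such integer exists.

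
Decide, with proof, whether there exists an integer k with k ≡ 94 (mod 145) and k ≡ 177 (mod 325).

There is no such integer.

gcd(145, 325) = 5. If k ≡ 94 (mod 145) and k ≡ 177 (mod 325), then k ≡ 94 (mod 5) and k ≡ 177 (mod 5).
But 94 mod 5 = 4 while 177 mod 5 = 2, a contradiction.
Hence the system has no solution.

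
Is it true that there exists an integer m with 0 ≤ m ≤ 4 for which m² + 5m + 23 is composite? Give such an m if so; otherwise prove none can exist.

The values for m = 0, 1, …, 4 are 23, 29, 37, 47, 59, and each of these is prime.
So no value in the range makes the expression composite.

No, no such integer m in that range exists.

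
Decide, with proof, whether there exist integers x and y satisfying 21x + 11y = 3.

Since gcd(21, 11) = 1, every integer is an integer combination of 21 and 11.
Run the Euclidean algorithm on 21 and 11: 21 = 1·11 + 10, 11 = 1·10 + 1, 10 = 10·1 + 0.
Unwinding: 1 = 11 − 1·10 = 11 − (21 − 1·11) = −21 + 2·11, i.e. 21·(-1) + 11·2 = 1.
Scaling by 3 gives the particular solution (x, y) = (-3, 6).
The general solution is x = -3 + 11k, y = 6 − 21k; taking k = 1 gives the smaller pair x = 8, y = -15.
Indeed 21·8 + 11·(-15) = 168 − 165 = 3.

x = 8, y = -15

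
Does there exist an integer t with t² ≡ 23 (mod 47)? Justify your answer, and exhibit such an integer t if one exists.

47 is prime, so by Euler's criterion 23 is a square mod 47 iff 23^((47−1)/2) = 23^23 ≡ 1 (mod 47).
Squaring successively (mod 47): 23^2 = 529 ≡ 12; 23^4 ≡ 12² = 144 ≡ 3; 23^8 ≡ 3² = 9 ≡ 9; 23^16 ≡ 9² = 81 ≡ 34.
Since 23 = 16 + 4 + 2 + 1, 23^23 ≡ 34 · 3 · 12 · 23; multiplying out mod 47: 34·3 = 102 ≡ 8, then 8·12 = 96 ≡ 2, then 2·23 = 46 ≡ 46. Thus 23^23 ≡ 46 ≡ −1 (mod 47).
By Euler's criterion 23 is a quadratic non-residue mod 47: no t satisfies t² ≡ 23 (mod 47).

No such integer exists.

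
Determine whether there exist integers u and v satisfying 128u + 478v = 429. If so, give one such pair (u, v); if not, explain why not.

No such integers exist.

gcd(128, 478) = 2, so every integer of the form 128u + 478v is a multiple of 2.
But 429 is not a multiple of 2 (it leaves remainder 1).
Therefore 128u + 478v = 429 has no solution in integers.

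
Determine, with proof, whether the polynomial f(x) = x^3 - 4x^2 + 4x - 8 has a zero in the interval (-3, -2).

The endpoint values f(-3) = -83 and f(-2) = -40 are both negative. Claim: f(x) < 0 for every x in (-3, -2).
Substitute x = -2 − u, where 0 < u < 1 on the interval. Expanding, f(-2 − u) = -u^3 - 10u^2 - 32u - 40.
All 4 nonzero coefficients of this polynomial in u are negative; hence for u > 0 the value is a sum of negative terms (the constant -40 among them).
So f is strictly negative on (-3, -2); no root exists in the interval.

No.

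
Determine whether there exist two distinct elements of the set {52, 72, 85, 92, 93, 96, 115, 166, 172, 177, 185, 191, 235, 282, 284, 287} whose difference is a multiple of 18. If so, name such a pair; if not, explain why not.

Two integers differ by a multiple of 18 exactly when they have the same residue mod 18. The residues are 52↦16, 72↦0, 85↦13, 92↦2, 93↦3, 96↦6, 115↦7, 166↦4, 172↦10, 177↦15, 185↦5, 191↦11, 235↦1, 282↦12, 284↦14, 287↦17.
No residue repeats among the 16 elements, so no pair has difference ≡ 0 (mod 18).

No such pair exists.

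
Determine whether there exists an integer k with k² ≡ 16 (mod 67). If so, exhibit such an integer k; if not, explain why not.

k = 4

Take k = 4. Then 4² = 16, and since 0 ≤ 16 < 67 this is already reduced: 4² ≡ 16 (mod 67).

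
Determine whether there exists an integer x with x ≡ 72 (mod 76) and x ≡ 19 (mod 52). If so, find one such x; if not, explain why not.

There is no such integer.

Both moduli are multiples of 4 = gcd(76, 52), so any solution would satisfy x ≡ 72 and x ≡ 19 modulo 4 simultaneously.
These are incompatible: 72 − 19 = 53 is not divisible by 4.
Therefore no such x exists.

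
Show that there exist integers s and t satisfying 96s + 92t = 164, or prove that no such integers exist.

s = 18, t = -17

Every value of 96s + 92t is a multiple of gcd(96, 92) = 4; since 4 ∣ 164, solutions exist.
Dividing through by 4 reduces the equation to 24s + 23t = 41.
Dividing repeatedly: 24 = 1·23 + 1, 23 = 23·1 + 0.
Back-substituting, 1 = 24 − 1·23; that is, 24·1 + 23·(-1) = 1.
Multiplying through by 41: s = 1·41 = 41, t = (-1)·41 = -41 is a solution.
Subtracting 1·23 from s and adding 1·24 to t gives the tidier solution (18, -17).
Check: 96·18 + 92·(-17) = 1728 − 1564 = 164. ✓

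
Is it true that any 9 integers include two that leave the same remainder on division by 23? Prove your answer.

No; for instance {21, 22, 23, 24, 25, 26, 27, 28, 29} is a counterexample.

Take the 9 consecutive integers 21, 22, …, 29: their residues mod 23 are all distinct because 9 ≤ 23.
So no two of them leave the same remainder on division by 23; the claim fails for this set.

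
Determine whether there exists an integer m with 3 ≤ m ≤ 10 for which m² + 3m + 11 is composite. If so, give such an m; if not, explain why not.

At m = 6: 6² + 3·6 + 11 = 65 = 5·13, which is composite.

m = 6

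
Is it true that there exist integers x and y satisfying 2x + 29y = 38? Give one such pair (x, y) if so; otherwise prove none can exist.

Since gcd(2, 29) = 1, every integer is an integer combination of 2 and 29.
Euclidean algorithm: 29 = 14·2 + 1, 2 = 2·1 + 0.
Back-substituting, 1 = 29 − 14·2; that is, 2·(-14) + 29·1 = 1.
Scaling by 38 gives the particular solution (x, y) = (-532, 38).
The general solution is x = -532 + 29k, y = 38 − 2k; taking k = 19 gives the smaller pair x = 19, y = 0.
Check: 2·19 + 29·0 = 38 + 0 = 38. ✓

x = 19, y = 0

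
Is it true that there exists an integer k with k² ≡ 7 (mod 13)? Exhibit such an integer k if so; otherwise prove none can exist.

Squares mod 13 repeat after k = 6 (as (−k)² = k²); for k = 0..6 they are 0, 1, 4, 9, 3, 12, 10.
The set of squares mod 13 is therefore {0, 1, 3, 4, 9, 10, 12}, which does not contain 7.
Hence no integer k has k² ≡ 7 (mod 13).

No, no such integer exists.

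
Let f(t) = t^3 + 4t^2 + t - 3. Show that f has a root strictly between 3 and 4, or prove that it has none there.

f has no root in that interval.

The endpoint values f(3) = 63 and f(4) = 129 are both positive. Claim: f(t) > 0 for every t in (3, 4).
Shift to the endpoint 3: with t = 3 + u (0 < u < 1), one computes f(3 + u) = u^3 + 13u^2 + 52u + 63.
The nonzero coefficients here are all positive, so for u > 0 every term is positive (or zero), and the constant term 63 is strictly positive.
So f is strictly positive on (3, 4); no root exists in the interval.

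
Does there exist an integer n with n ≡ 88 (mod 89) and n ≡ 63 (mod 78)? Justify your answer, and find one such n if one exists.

Since 89 and 78 share no common factor, CRT says the pair of congruences has a solution (unique mod 6942).
Write n = 88 + 89t and require 88 + 89t ≡ 63 (mod 78), i.e. 89t ≡ 53 (mod 78).
89 ≡ 11 (mod 78), so this reads 11t ≡ 53 (mod 78). To invert 11 modulo 78: 78 = 7·11 + 1, 11 = 11·1 + 0, and unwinding, 1 = 78 − 7·11. Thus 11⁻¹ ≡ -7 ≡ 71 (mod 78).
Therefore t ≡ 71·53 = 3763 ≡ 19 (mod 78).
With t = 19: n = 88 + 89·19 = 1779.
Indeed 1779 ≡ 88 (mod 89) and 1779 ≡ 63 (mod 78).

n = 1779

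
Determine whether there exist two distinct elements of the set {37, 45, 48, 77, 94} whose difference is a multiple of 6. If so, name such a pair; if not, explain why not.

Reduce each element modulo 6: 37↦1, 45↦3, 48↦0, 77↦5, 94↦4.
No residue repeats among the 5 elements, so no pair has difference ≡ 0 (mod 6).

No, no such pair exists.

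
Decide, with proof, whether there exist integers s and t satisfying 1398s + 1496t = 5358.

s = 617, t = -573

Every value of 1398s + 1496t is a multiple of gcd(1398, 1496) = 2; since 2 ∣ 5358, solutions exist.
Dividing through by 2 reduces the equation to 699s + 748t = 2679.
Dividing repeatedly: 748 = 1·699 + 49, 699 = 14·49 + 13, 49 = 3·13 + 10, 13 = 1·10 + 3, 10 = 3·3 + 1, 3 = 3·1 + 0.
Back-substituting, 1 = 10 − 3·3 = 10 − 3·(13 − 1·10) = −3·13 + 4·10 = −3·13 + 4·(49 − 3·13) = 4·49 − 15·13 = 4·49 − 15·(699 − 14·49) = −15·699 + 214·49 = −15·699 + 214·(748 − 1·699) = 214·748 − 229·699; that is, 699·(-229) + 748·214 = 1.
Times 2679: 699·(-613491) + 748·573306 = 2679, so (-613491, 573306) solves it.
Shifting by a multiple of (748, −699) keeps it a solution: s = -613491 + 821·748 = 617, t = 573306 − 821·699 = -573.
Check: 1398·617 + 1496·(-573) = 862566 − 857208 = 5358. ✓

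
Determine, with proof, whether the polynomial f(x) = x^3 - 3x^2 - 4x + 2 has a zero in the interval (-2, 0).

f(-2) = -10 and f(0) = 2, which have opposite signs.
Since f is a polynomial it is continuous on [-2, 0].
By the Intermediate Value Theorem f must vanish at some point of (-2, 0).

Yes, f has a root in the interval.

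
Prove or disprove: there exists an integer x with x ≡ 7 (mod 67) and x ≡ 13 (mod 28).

gcd(67, 28) = 1, so the Chinese Remainder Theorem guarantees exactly one residue class mod 1876 satisfying both.
Write x = 7 + 67t and require 7 + 67t ≡ 13 (mod 28), i.e. 67t ≡ 6 (mod 28).
67 ≡ 11 (mod 28), so this reads 11t ≡ 6 (mod 28). To invert 11 modulo 28: 28 = 2·11 + 6, 11 = 1·6 + 5, 6 = 1·5 + 1, 5 = 5·1 + 0, and unwinding, 1 = 6 − 1·5 = 6 − (11 − 1·6) = −11 + 2·6 = −11 + 2·(28 − 2·11) = 2·28 − 5·11. Thus 11⁻¹ ≡ -5 ≡ 23 (mod 28).
Therefore t ≡ 23·6 = 138 ≡ 26 (mod 28).
Taking t = 26 gives x = 7 + 67·26 = 1749.
Check: 1749 mod 67 = 7, 1749 mod 28 = 13. ✓

x = 1749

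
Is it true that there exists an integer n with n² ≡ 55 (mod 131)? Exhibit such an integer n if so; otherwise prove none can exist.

n = 102

n = 102 works: 102² = 10404, and 10404 − 55 = 10349 = 79·131.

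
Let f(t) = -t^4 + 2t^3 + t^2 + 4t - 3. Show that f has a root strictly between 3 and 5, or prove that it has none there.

No.

The endpoint values f(3) = -9 and f(5) = -333 are both negative. Claim: f(t) < 0 for every t in (3, 5).
Substitute t = 3 + u, where 0 < u < 2 on the interval. Expanding, f(3 + u) = -u^4 - 10u^3 - 35u^2 - 44u - 9.
The nonzero coefficients here are all negative, so for u > 0 every term is negative (or zero), and the constant term -9 is strictly negative.
Therefore f(t) < 0 throughout (3, 5), and f has no zero there.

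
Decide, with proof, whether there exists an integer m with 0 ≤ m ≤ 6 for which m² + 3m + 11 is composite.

m = 5

At m = 5: 5² + 3·5 + 11 = 51 = 3·17, which is composite.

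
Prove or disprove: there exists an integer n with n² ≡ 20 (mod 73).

Apply Euler's criterion with the prime 73: 20 is a quadratic residue iff 20^36 ≡ 1 (mod 73), and a non-residue iff it is ≡ −1.
Squaring successively (mod 73): 20^2 = 400 ≡ 35; 20^4 ≡ 35² = 1225 ≡ 57; 20^8 ≡ 57² = 3249 ≡ 37; 20^16 ≡ 37² = 1369 ≡ 55; 20^32 ≡ 55² = 3025 ≡ 32.
Since 36 = 32 + 4, 20^36 ≡ 32 · 57; multiplying out mod 73: 32·57 = 1824 ≡ 72. Thus 20^36 ≡ 72 ≡ −1 (mod 73).
By Euler's criterion 20 is a quadratic non-residue mod 73: no n satisfies n² ≡ 20 (mod 73).

There is no such integer.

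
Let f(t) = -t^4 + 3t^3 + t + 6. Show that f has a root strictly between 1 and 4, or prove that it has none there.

Yes, f has a root in the interval.

f(1) = 9 and f(4) = -54, which have opposite signs.
As a polynomial, f is continuous on every closed interval.
By the Intermediate Value Theorem, f takes the value 0 somewhere in the open interval.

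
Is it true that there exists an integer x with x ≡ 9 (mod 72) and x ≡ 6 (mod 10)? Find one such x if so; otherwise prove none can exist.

Reduce both congruences modulo 2, which divides 72 and 10: they say x ≡ 9 (mod 2) and x ≡ 6 (mod 2).
However 9 ≡ 1 and 6 ≡ 0 (mod 2), and 1 ≠ 0.
Therefore no such x exists.

No such integer exists.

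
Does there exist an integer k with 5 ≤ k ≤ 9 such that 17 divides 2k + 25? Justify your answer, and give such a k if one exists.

For k = 5, 6, …, 9 the values of 2k + 25 modulo 17 are 1, 3, 5, 7, 9 respectively.
The residue 0 does not occur, so no k in [5, 9] makes 2k + 25 a multiple of 17.

There is no such integer k in that range.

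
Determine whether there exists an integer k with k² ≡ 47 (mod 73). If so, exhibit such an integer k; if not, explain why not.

No such integer exists.

73 is prime, so by Euler's criterion 47 is a square mod 73 iff 47^((73−1)/2) = 47^36 ≡ 1 (mod 73).
Repeated squaring mod 73: 47^2 = 2209 ≡ 19; 47^4 ≡ 19² = 361 ≡ 69; 47^8 ≡ 69² = 4761 ≡ 16; 47^16 ≡ 16² = 256 ≡ 37; 47^32 ≡ 37² = 1369 ≡ 55.
Since 36 = 32 + 4, 47^36 ≡ 55 · 69; multiplying out mod 73: 55·69 = 3795 ≡ 72. Thus 47^36 ≡ 72 ≡ −1 (mod 73).
The value −1 means 47 is a non-residue modulo 73, so k² ≡ 47 (mod 73) is impossible.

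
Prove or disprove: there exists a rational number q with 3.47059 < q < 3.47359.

q = 125/36

Multiplying by 36: 36·3.47059 = 124.94124 and 36·3.47359 = 125.04924, so the integer 125 lies strictly between them.
Hence 125/36 is a rational number with 3.47059 < 125/36 < 3.47359.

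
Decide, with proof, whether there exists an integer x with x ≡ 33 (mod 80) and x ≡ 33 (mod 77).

x = 33

Since 80 and 77 share no common factor, CRT says the pair of congruences has a solution (unique mod 6160).
Any solution of the first congruence is x = 33 + 80t; substituting into the second, 80t ≡ 33 − 33 ≡ 0 (mod 77).
80 ≡ 3 (mod 77), so this reads 3t ≡ 0 (mod 77). t = 0 satisfies this.
With t = 0: x = 33 + 80·0 = 33.
Check: 33 mod 80 = 33, 33 mod 77 = 33. ✓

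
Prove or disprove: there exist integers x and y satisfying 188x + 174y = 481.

Any value of 188x + 174y is a multiple of gcd(188, 174) = 2.
However 481 leaves remainder 1 on division by 2.
Hence no integers x, y satisfy the equation.

No such integers exist.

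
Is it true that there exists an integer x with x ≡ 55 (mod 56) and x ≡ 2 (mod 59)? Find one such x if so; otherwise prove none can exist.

The moduli 56 and 59 are coprime, so by the Chinese Remainder Theorem a unique solution modulo 3304 exists.
Write x = 55 + 56t and require 55 + 56t ≡ 2 (mod 59), i.e. 56t ≡ 6 (mod 59).
Note 56·39 = 2184 ≡ 1 (mod 59) (as 2184 − 1 = 37·59), so 56⁻¹ ≡ 39.
Therefore t ≡ 39·6 = 234 ≡ 57 (mod 59).
With t = 57: x = 55 + 56·57 = 3247.
Check: 3247 mod 56 = 55, 3247 mod 59 = 2. ✓

x = 3247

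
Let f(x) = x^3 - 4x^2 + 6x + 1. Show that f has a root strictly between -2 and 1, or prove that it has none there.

f(-2) = -35 and f(1) = 4, which have opposite signs.
As a polynomial, f is continuous on every closed interval.
By the Intermediate Value Theorem, f takes the value 0 somewhere in the open interval.

Yes, f has a root in the interval.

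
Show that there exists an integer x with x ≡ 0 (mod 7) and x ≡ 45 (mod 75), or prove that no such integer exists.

gcd(7, 75) = 1, so the Chinese Remainder Theorem guarantees exactly one residue class mod 525 satisfying both.
Any solution of the first congruence is x = 0 + 7t; substituting into the second, 7t ≡ 45 − 0 ≡ 45 (mod 75).
To invert 7 modulo 75: 75 = 10·7 + 5, 7 = 1·5 + 2, 5 = 2·2 + 1, 2 = 2·1 + 0, and unwinding, 1 = 5 − 2·2 = 5 − 2·(7 − 1·5) = −2·7 + 3·5 = −2·7 + 3·(75 − 10·7) = 3·75 − 32·7. Thus 7⁻¹ ≡ -32 ≡ 43 (mod 75).
Therefore t ≡ 43·45 = 1935 ≡ 60 (mod 75).
Taking t = 60 gives x = 0 + 7·60 = 420.
Indeed 420 ≡ 0 (mod 7) and 420 ≡ 45 (mod 75).

x = 420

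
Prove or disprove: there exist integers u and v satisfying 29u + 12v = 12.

u = 0, v = 1

Since gcd(29, 12) = 1, every integer is an integer combination of 29 and 12.
Run the Euclidean algorithm on 29 and 12: 29 = 2·12 + 5, 12 = 2·5 + 2, 5 = 2·2 + 1, 2 = 2·1 + 0.
Unwinding: 1 = 5 − 2·2 = 5 − 2·(12 − 2·5) = −2·12 + 5·5 = −2·12 + 5·(29 − 2·12) = 5·29 − 12·12, i.e. 29·5 + 12·(-12) = 1.
Multiplying through by 12: u = 5·12 = 60, v = (-12)·12 = -144 is a solution.
Subtracting 5·12 from u and adding 5·29 to v gives the tidier solution (0, 1).
Indeed 29·0 + 12·1 = 0 + 12 = 12.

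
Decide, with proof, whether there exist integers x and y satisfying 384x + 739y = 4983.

x = 573, y = -291

384 and 739 are coprime, so 384x + 739y ranges over all of ℤ.
Euclidean algorithm: 739 = 1·384 + 355, 384 = 1·355 + 29, 355 = 12·29 + 7, 29 = 4·7 + 1, 7 = 7·1 + 0.
Back-substituting, 1 = 29 − 4·7 = 29 − 4·(355 − 12·29) = −4·355 + 49·29 = −4·355 + 49·(384 − 1·355) = 49·384 − 53·355 = 49·384 − 53·(739 − 1·384) = −53·739 + 102·384; that is, 384·102 + 739·(-53) = 1.
Scaling by 4983 gives the particular solution (x, y) = (508266, -264099).
The general solution is x = 508266 + 739k, y = -264099 − 384k; taking k = -687 gives the smaller pair x = 573, y = -291.
Check: 384·573 + 739·(-291) = 220032 − 215049 = 4983. ✓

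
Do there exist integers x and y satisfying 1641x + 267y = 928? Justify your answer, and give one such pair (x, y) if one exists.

Any value of 1641x + 267y is a multiple of gcd(1641, 267) = 3.
But 928 is not a multiple of 3 (it leaves remainder 1).
So the equation is unsolvable over ℤ.

No, no such integers exist.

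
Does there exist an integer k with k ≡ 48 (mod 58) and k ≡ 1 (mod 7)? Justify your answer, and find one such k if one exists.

gcd(58, 7) = 1, so the Chinese Remainder Theorem guarantees exactly one residue class mod 406 satisfying both.
Any solution of the first congruence is k = 48 + 58t; substituting into the second, 58t ≡ 1 − 48 ≡ 2 (mod 7).
58 ≡ 2 (mod 7), so this reads 2t ≡ 2 (mod 7). To invert 2 modulo 7: 7 = 3·2 + 1, 2 = 2·1 + 0, and unwinding, 1 = 7 − 3·2. Thus 2⁻¹ ≡ -3 ≡ 4 (mod 7).
Therefore t ≡ 4·2 = 8 ≡ 1 (mod 7).
Taking t = 1 gives k = 48 + 58·1 = 106.
Check: 106 mod 58 = 48, 106 mod 7 = 1. ✓

k = 106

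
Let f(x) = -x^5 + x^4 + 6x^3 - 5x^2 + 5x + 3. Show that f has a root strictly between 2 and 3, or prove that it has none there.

f(2) = 25 and f(3) = -27, which have opposite signs.
As a polynomial, f is continuous on every closed interval.
By the Intermediate Value Theorem f must vanish at some point of (2, 3).

Yes, f has a root in the interval.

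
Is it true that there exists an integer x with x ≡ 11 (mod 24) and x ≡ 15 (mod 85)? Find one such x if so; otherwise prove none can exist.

x = 1715

Since 24 and 85 share no common factor, CRT says the pair of congruences has a solution (unique mod 2040).
Any solution of the first congruence is x = 11 + 24t; substituting into the second, 24t ≡ 15 − 11 ≡ 4 (mod 85).
Note 24·39 = 936 ≡ 1 (mod 85) (as 936 − 1 = 11·85), so 24⁻¹ ≡ 39.
Multiplying by 39: t ≡ 39·4 = 156 ≡ 71 (mod 85).
Taking t = 71 gives x = 11 + 24·71 = 1715.
Indeed 1715 ≡ 11 (mod 24) and 1715 ≡ 15 (mod 85).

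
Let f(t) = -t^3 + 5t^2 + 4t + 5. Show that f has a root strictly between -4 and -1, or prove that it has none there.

f has no root in that interval.

The endpoint values f(-4) = 133 and f(-1) = 7 are both positive. Claim: f(t) > 0 for every t in (-4, -1).
Shift to the endpoint -1: with t = -1 − u (0 < u < 3), one computes f(-1 − u) = u^3 + 8u^2 + 9u + 7.
The nonzero coefficients here are all positive, so for u > 0 every term is positive (or zero), and the constant term 7 is strictly positive.
So f is strictly positive on (-4, -1); no root exists in the interval.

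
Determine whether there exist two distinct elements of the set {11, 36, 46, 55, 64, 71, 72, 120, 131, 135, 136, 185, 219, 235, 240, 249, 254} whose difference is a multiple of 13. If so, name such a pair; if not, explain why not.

Reduce each element mod 13: 11↦11, 36↦10, 46↦7, 55↦3, 64↦12, 71↦6, 72↦7, 120↦3, 131↦1, 135↦5, 136↦6, 185↦3, 219↦11, 235↦1, 240↦6, 249↦2, 254↦7. The residue 11 repeats (at 11 and 219), and 219 − 11 = 208 = 16·13.

11 and 219 are such a pair.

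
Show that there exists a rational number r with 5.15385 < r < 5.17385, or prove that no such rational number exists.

r = 31/6

Look for a denominator N such that an integer falls strictly between N·5.15385 and N·5.17385. N = 6 works: 6·5.15385 = 30.92310 < 31 < 31.04310 = 6·5.17385.
Hence 31/6 is a rational number with 5.15385 < 31/6 < 5.17385.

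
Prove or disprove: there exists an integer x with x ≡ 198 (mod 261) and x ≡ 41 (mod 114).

gcd(261, 114) = 3. If x ≡ 198 (mod 261) and x ≡ 41 (mod 114), then x ≡ 198 (mod 3) and x ≡ 41 (mod 3).
But 198 mod 3 = 0 while 41 mod 3 = 2, a contradiction.
Hence the system has no solution.

No, no such integer exists.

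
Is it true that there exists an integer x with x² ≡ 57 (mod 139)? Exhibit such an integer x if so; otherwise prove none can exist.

x = 125

x = 125 works: 125² = 15625, and 15625 − 57 = 15568 = 112·139.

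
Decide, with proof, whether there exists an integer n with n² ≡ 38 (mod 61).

No such integer exists.

Apply Euler's criterion with the prime 61: 38 is a quadratic residue iff 38^30 ≡ 1 (mod 61), and a non-residue iff it is ≡ −1.
Squaring successively (mod 61): 38^2 = 1444 ≡ 41; 38^4 ≡ 41² = 1681 ≡ 34; 38^8 ≡ 34² = 1156 ≡ 58; 38^16 ≡ 58² = 3364 ≡ 9.
Since 30 = 16 + 8 + 4 + 2, 38^30 ≡ 9 · 58 · 34 · 41; multiplying out mod 61: 9·58 = 522 ≡ 34, then 34·34 = 1156 ≡ 58, then 58·41 = 2378 ≡ 60. Thus 38^30 ≡ 60 ≡ −1 (mod 61).
The value −1 means 38 is a non-residue modulo 61, so n² ≡ 38 (mod 61) is impossible.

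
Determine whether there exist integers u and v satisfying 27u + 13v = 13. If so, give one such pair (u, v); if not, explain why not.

u = 0, v = 1

27 and 13 are coprime, so 27u + 13v ranges over all of ℤ.
Dividing repeatedly: 27 = 2·13 + 1, 13 = 13·1 + 0.
Back-substituting, 1 = 27 − 2·13; that is, 27·1 + 13·(-2) = 1.
Multiplying through by 13: u = 1·13 = 13, v = (-2)·13 = -26 is a solution.
The general solution is u = 13 + 13k, v = -26 − 27k; taking k = -1 gives the smaller pair u = 0, v = 1.
Indeed 27·0 + 13·1 = 0 + 13 = 13.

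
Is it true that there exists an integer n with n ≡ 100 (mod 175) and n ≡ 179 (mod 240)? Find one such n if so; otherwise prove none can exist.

No such integer exists.

Both moduli are multiples of 5 = gcd(175, 240), so any solution would satisfy n ≡ 100 and n ≡ 179 modulo 5 simultaneously.
But 100 mod 5 = 0 while 179 mod 5 = 4, a contradiction.
Hence the system has no solution.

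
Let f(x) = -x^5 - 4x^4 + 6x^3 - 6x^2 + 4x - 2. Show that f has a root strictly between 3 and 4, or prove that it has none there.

No.

f(3) = -449 and f(4) = -1746, both negative, so a sign-change argument is unavailable; we show f keeps this sign on the whole interval.
Substitute x = 3 + u, where 0 < u < 1 on the interval. Expanding, f(3 + u) = -u^5 - 19u^4 - 132u^3 - 438u^2 - 707u - 449.
All 6 nonzero coefficients of this polynomial in u are negative; hence for u > 0 the value is a sum of negative terms (the constant -449 among them).
So f is strictly negative on (3, 4); no root exists in the interval.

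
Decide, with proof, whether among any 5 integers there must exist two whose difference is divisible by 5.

Consider the 5 integers 16, 17, …, 20. They lie in distinct residue classes modulo 5, since 5 ≤ 5.
No two share a residue, so no pair has difference divisible by 5; the claim fails for this set.

No, the set {16, 17, 18, 19, 20} is a counterexample.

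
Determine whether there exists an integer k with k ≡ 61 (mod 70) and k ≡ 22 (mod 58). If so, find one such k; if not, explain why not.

No, no such integer exists.

Reduce both congruences modulo 2, which divides 70 and 58: they say k ≡ 61 (mod 2) and k ≡ 22 (mod 2).
These are incompatible: 61 − 22 = 39 is not divisible by 2.
So no integer satisfies both congruences.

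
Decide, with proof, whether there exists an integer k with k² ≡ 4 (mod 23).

k = 2

Take k = 2. Then 2² = 4, and since 0 ≤ 4 < 23 this is already reduced: 2² ≡ 4 (mod 23).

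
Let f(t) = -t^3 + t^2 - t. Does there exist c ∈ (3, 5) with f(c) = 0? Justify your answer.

Evaluate at the endpoints: f(3) = -21, f(5) = -105 — same sign (negative).
f'(t) = -3t^2 + 2t - 1 has discriminant 2² − 4·(-3)·(-1) = -8 < 0, so f' has no real roots and is negative for every real t.
So f is strictly decreasing; between 3 and 5 its values lie between f(3) = -21 and f(5) = -105, all negative. Therefore f has no root in (3, 5).

f has no root in that interval.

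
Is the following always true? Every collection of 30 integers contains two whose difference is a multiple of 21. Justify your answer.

Partition the integers by their residue mod 21; there are 21 classes.
Since 30 > 21, two of the 30 integers must share a residue class by the pigeonhole principle; call them a and b.
Then a ≡ b (mod 21), i.e. 21 ∣ (a − b).

True.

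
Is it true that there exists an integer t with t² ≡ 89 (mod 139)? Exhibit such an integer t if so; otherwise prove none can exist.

t = 111

Take t = 111. Then 111² = 12321 = 88·139 + 89, so 111² ≡ 89 (mod 139).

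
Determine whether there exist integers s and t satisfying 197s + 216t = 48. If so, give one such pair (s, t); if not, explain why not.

s = 168, t = -153

197 and 216 are coprime, so 197s + 216t ranges over all of ℤ.
Run the Euclidean algorithm on 216 and 197: 216 = 1·197 + 19, 197 = 10·19 + 7, 19 = 2·7 + 5, 7 = 1·5 + 2, 5 = 2·2 + 1, 2 = 2·1 + 0.
Working back up the chain: 1 = 5 − 2·2 = 5 − 2·(7 − 1·5) = −2·7 + 3·5 = −2·7 + 3·(19 − 2·7) = 3·19 − 8·7 = 3·19 − 8·(197 − 10·19) = −8·197 + 83·19 = −8·197 + 83·(216 − 1·197) = 83·216 − 91·197. So 197·(-91) + 216·83 = 1.
Scaling by 48 gives the particular solution (s, t) = (-4368, 3984).
Shifting by a multiple of (216, −197) keeps it a solution: s = -4368 + 21·216 = 168, t = 3984 − 21·197 = -153.
Indeed 197·168 + 216·(-153) = 33096 − 33048 = 48.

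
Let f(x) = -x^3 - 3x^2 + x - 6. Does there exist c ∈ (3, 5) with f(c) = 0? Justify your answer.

No such root exists.

The endpoint values f(3) = -57 and f(5) = -201 are both negative. Claim: f(x) < 0 for every x in (3, 5).
Substitute x = 3 + u, where 0 < u < 2 on the interval. Expanding, f(3 + u) = -u^3 - 12u^2 - 44u - 57.
All 4 nonzero coefficients of this polynomial in u are negative; hence for u > 0 the value is a sum of negative terms (the constant -57 among them).
Therefore f(x) < 0 throughout (3, 5), and f has no zero there.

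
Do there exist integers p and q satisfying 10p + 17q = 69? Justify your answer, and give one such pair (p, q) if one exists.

10 and 17 are coprime, so 10p + 17q ranges over all of ℤ.
Run the Euclidean algorithm on 17 and 10: 17 = 1·10 + 7, 10 = 1·7 + 3, 7 = 2·3 + 1, 3 = 3·1 + 0.
Back-substituting, 1 = 7 − 2·3 = 7 − 2·(10 − 1·7) = −2·10 + 3·7 = −2·10 + 3·(17 − 1·10) = 3·17 − 5·10; that is, 10·(-5) + 17·3 = 1.
Times 69: 10·(-345) + 17·207 = 69, so (-345, 207) solves it.
The general solution is p = -345 + 17k, q = 207 − 10k; taking k = 21 gives the smaller pair p = 12, q = -3.
Check: 10·12 + 17·(-3) = 120 − 51 = 69. ✓

p = 12, q = -3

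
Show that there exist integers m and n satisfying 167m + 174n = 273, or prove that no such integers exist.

Since gcd(167, 174) = 1, every integer is an integer combination of 167 and 174.
Euclidean algorithm: 174 = 1·167 + 7, 167 = 23·7 + 6, 7 = 1·6 + 1, 6 = 6·1 + 0.
Working back up the chain: 1 = 7 − 1·6 = 7 − (167 − 23·7) = −167 + 24·7 = −167 + 24·(174 − 1·167) = 24·174 − 25·167. So 167·(-25) + 174·24 = 1.
Times 273: 167·(-6825) + 174·6552 = 273, so (-6825, 6552) solves it.
Adding 40·174 to m and subtracting 40·167 from n gives the tidier solution (135, -128).
Indeed 167·135 + 174·(-128) = 22545 − 22272 = 273.

m = 135, n = -128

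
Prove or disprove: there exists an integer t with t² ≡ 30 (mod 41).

No, no such integer exists.

Apply Euler's criterion with the prime 41: 30 is a quadratic residue iff 30^20 ≡ 1 (mod 41), and a non-residue iff it is ≡ −1.
Repeated squaring mod 41: 30^2 = 900 ≡ 39; 30^4 ≡ 39² = 1521 ≡ 4; 30^8 ≡ 4² = 16 ≡ 16; 30^16 ≡ 16² = 256 ≡ 10.
Since 20 = 16 + 4, 30^20 ≡ 10 · 4; multiplying out mod 41: 10·4 = 40 ≡ 40. Thus 30^20 ≡ 40 ≡ −1 (mod 41).
By Euler's criterion 30 is a quadratic non-residue mod 41: no t satisfies t² ≡ 30 (mod 41).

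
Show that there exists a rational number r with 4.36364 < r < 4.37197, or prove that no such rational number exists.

Multiplying by 19: 19·4.36364 = 82.90916 and 19·4.37197 = 83.06743, so the integer 83 lies strictly between them.
So r = 83/19 works: it is a ratio of integers, and dividing 19·4.36364 < 83 < 19·4.37197 through by 19 gives 4.36364 < 83/19 < 4.37197.

r = 83/19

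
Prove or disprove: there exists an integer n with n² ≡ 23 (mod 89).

No such integer exists.

Apply Euler's criterion with the prime 89: 23 is a quadratic residue iff 23^44 ≡ 1 (mod 89), and a non-residue iff it is ≡ −1.
Squaring successively (mod 89): 23^2 = 529 ≡ 84; 23^4 ≡ 84² = 7056 ≡ 25; 23^8 ≡ 25² = 625 ≡ 2; 23^16 ≡ 2² = 4 ≡ 4; 23^32 ≡ 4² = 16 ≡ 16.
Since 44 = 32 + 8 + 4, 23^44 ≡ 16 · 2 · 25; multiplying out mod 89: 16·2 = 32 ≡ 32, then 32·25 = 800 ≡ 88. Thus 23^44 ≡ 88 ≡ −1 (mod 89).
The value −1 means 23 is a non-residue modulo 89, so n² ≡ 23 (mod 89) is impossible.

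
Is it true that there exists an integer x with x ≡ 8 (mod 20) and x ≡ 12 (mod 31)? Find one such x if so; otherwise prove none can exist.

Since 20 and 31 share no common factor, CRT says the pair of congruences has a solution (unique mod 620).
Write x = 8 + 20t and require 8 + 20t ≡ 12 (mod 31), i.e. 20t ≡ 4 (mod 31).
Note 20·14 = 280 ≡ 1 (mod 31) (as 280 − 1 = 9·31), so 20⁻¹ ≡ 14.
Therefore t ≡ 14·4 = 56 ≡ 25 (mod 31).
Taking t = 25 gives x = 8 + 20·25 = 508.
Check: 508 mod 20 = 8, 508 mod 31 = 12. ✓

x = 508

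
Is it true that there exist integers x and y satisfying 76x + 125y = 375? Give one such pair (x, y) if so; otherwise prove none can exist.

Since gcd(76, 125) = 1, every integer is an integer combination of 76 and 125.
Run the Euclidean algorithm on 125 and 76: 125 = 1·76 + 49, 76 = 1·49 + 27, 49 = 1·27 + 22, 27 = 1·22 + 5, 22 = 4·5 + 2, 5 = 2·2 + 1, 2 = 2·1 + 0.
Unwinding: 1 = 5 − 2·2 = 5 − 2·(22 − 4·5) = −2·22 + 9·5 = −2·22 + 9·(27 − 1·22) = 9·27 − 11·22 = 9·27 − 11·(49 − 1·27) = −11·49 + 20·27 = −11·49 + 20·(76 − 1·49) = 20·76 − 31·49 = 20·76 − 31·(125 − 1·76) = −31·125 + 51·76, i.e. 76·51 + 125·(-31) = 1.
Times 375: 76·19125 + 125·(-11625) = 375, so (19125, -11625) solves it.
The general solution is x = 19125 + 125k, y = -11625 − 76k; taking k = -153 gives the smaller pair x = 0, y = 3.
Check: 76·0 + 125·3 = 0 + 375 = 375. ✓

x = 0, y = 3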